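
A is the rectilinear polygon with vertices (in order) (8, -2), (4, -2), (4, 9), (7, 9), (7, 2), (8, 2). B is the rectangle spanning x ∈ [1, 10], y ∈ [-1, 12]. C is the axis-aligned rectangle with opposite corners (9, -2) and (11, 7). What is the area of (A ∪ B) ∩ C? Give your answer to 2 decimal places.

8.00

The region (A ∪ B) ∩ C is the polygon with vertices (10,-1), (9,-1), (9,7), (10,7).
By the shoelace formula its area is 8.00.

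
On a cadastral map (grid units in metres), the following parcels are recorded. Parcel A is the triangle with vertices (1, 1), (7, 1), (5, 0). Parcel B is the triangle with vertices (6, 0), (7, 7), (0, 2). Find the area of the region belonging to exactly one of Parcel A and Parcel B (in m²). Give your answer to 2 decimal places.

|Parcel A| = 3, |Parcel B| = 22, |Parcel A∩Parcel B| = 1.4022.
|Parcel A △ Parcel B| = |Parcel A| + |Parcel B| − 2·|Parcel A∩Parcel B| = 3 + 22 − 2.8044 = 22.20.

22.20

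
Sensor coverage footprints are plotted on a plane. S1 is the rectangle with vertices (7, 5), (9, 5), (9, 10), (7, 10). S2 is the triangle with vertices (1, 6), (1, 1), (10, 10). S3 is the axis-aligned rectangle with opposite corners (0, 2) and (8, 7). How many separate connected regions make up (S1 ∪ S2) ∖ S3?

2

(S1 ∪ S2) ∖ S3 splits into 2 disjoint pieces (area 11.4028, area 0.5).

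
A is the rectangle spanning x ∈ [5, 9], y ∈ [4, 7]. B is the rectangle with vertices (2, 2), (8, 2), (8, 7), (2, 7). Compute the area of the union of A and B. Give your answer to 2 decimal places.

By inclusion–exclusion:
Individual areas: |A| = 12, |B| = 30.
|A∩B|: x∈[5,8], y∈[4,7] → 3·3 = 9.
|A ∪ B| = 42 − 9 = 33.00.

33.00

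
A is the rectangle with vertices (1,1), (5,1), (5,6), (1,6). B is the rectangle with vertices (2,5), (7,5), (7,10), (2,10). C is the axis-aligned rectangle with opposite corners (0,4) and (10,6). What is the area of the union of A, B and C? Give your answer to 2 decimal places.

By inclusion–exclusion:
Individual areas: |A| = 20, |B| = 25, |C| = 20.
|A∩B|: x∈[2,5], y∈[5,6] → 3·1 = 3.
|A∩C|: x∈[1,5], y∈[4,6] → 4·2 = 8.
|B∩C|: x∈[2,7], y∈[5,6] → 5·1 = 5.
|A∩B∩C| = 3.
|A ∪ B ∪ C| = 65 − 16 + 3 = 52.00.

52.00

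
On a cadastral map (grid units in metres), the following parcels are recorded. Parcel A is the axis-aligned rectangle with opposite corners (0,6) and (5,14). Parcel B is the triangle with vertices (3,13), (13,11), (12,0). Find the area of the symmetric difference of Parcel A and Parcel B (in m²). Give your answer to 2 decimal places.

91.02

|Parcel A| = 40, |Parcel B| = 56, |Parcel A∩Parcel B| = 2.4889.
|Parcel A △ Parcel B| = |Parcel A| + |Parcel B| − 2·|Parcel A∩Parcel B| = 40 + 56 − 4.9778 = 91.02.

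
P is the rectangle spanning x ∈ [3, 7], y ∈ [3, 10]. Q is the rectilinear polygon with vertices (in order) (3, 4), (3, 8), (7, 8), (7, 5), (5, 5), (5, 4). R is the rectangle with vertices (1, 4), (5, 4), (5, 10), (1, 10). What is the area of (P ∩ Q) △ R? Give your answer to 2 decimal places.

|P ∩ Q| = 14.
|(P ∩ Q) ∩ R| = 8.
|(P ∩ Q) △ R| = 14 + 24 − 16 = 22.00.

22.00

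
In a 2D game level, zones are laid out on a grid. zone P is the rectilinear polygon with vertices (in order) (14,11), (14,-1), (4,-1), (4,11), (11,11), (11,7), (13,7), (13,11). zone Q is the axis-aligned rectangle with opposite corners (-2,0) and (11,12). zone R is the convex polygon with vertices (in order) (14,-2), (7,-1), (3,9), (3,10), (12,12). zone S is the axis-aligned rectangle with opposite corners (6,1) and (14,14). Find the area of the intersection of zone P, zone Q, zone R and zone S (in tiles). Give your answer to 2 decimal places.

49.70

The intersection is the polygon with vertices (11,7), (11,1), (6.2,1), (6,1.5), (6,10.667), (7.5,11), (11,11).
By the shoelace formula its area is 49.70.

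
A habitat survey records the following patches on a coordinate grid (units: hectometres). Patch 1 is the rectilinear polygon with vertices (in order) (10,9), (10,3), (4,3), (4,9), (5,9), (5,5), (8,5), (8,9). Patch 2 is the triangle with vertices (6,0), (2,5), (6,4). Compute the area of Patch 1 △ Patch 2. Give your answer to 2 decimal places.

27.00

|Patch 1| = 24, |Patch 2| = 8, |Patch 1∩Patch 2| = 2.5.
|Patch 1 △ Patch 2| = |Patch 1| + |Patch 2| − 2·|Patch 1∩Patch 2| = 24 + 8 − 5 = 27.00.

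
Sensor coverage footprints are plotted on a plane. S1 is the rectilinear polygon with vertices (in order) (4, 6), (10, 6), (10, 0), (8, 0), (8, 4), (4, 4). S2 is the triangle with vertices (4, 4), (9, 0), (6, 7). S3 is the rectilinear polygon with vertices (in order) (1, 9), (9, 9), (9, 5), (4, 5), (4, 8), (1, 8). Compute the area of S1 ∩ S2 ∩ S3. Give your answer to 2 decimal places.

1.64

The intersection is the polygon with vertices (6.857,5), (4.667,5), (5.333,6), (6.429,6).
By the shoelace formula its area is 1.64.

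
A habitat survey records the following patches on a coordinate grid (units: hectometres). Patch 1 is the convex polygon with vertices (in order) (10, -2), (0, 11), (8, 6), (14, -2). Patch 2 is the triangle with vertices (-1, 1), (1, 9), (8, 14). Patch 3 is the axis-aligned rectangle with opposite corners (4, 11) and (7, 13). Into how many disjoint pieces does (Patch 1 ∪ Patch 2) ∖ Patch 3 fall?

(Patch 1 ∪ Patch 2) ∖ Patch 3 splits into 2 disjoint pieces (area 59.4016, area 0.4222).

2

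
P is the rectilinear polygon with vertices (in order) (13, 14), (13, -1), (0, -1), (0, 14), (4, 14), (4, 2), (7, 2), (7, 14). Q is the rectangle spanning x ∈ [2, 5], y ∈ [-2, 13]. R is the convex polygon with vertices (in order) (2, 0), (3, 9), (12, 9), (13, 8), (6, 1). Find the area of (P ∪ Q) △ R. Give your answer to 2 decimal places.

140.50

|P ∪ Q| = 173.
|(P ∪ Q) ∩ R| = 46.5.
|(P ∪ Q) △ R| = 173 + 60.5 − 93 = 140.50.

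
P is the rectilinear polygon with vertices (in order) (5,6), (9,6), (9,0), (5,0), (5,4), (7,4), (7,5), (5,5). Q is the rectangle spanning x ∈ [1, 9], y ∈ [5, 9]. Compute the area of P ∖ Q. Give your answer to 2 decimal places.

|P| = 22, |P∩Q| = 4.
|P ∖ Q| = |P| − |P∩Q| = 22 − 4 = 18.00.

18.00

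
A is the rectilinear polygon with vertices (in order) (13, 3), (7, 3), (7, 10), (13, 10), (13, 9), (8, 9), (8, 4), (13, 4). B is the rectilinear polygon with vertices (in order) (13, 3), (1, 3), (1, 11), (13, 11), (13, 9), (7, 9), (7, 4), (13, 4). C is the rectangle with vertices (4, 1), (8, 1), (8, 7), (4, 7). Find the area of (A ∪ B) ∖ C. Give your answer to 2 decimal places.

|A ∪ B| = 71.
|(A ∪ B) ∩ C| = 16.
|(A ∪ B) ∖ C| = 71 − 16 = 55.00.

55.00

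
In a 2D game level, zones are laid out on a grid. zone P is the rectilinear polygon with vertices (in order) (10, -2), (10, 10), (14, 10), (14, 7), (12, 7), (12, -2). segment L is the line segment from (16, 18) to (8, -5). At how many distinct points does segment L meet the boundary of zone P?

The segment meets the boundary at (12,6.5), (12.174,7), (10,0.75), (13.217,10).

4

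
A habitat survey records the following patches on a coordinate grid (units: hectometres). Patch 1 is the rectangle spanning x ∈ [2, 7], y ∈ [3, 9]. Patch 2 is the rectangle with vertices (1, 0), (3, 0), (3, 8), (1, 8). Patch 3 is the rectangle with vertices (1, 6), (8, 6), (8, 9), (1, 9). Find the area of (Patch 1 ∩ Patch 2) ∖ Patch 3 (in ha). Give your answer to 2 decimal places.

|Patch 1 ∩ Patch 2| = 5.
|(Patch 1 ∩ Patch 2) ∩ Patch 3| = 2.
|(Patch 1 ∩ Patch 2) ∖ Patch 3| = 5 − 2 = 3.00.

3.00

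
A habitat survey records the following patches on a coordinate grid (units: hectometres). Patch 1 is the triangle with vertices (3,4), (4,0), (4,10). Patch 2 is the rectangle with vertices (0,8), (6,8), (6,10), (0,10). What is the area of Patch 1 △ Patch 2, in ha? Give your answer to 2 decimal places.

16.33

|Patch 1| = 5, |Patch 2| = 12, |Patch 1∩Patch 2| = 0.3333.
|Patch 1 △ Patch 2| = |Patch 1| + |Patch 2| − 2·|Patch 1∩Patch 2| = 5 + 12 − 0.6667 = 16.33.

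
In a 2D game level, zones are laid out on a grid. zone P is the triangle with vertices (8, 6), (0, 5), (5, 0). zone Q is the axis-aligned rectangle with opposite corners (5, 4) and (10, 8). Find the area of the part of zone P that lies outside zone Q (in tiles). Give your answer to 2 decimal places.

|zone P| = 22.5, |zone P∩zone Q| = 4.4375.
|zone P ∖ zone Q| = |zone P| − |zone P∩zone Q| = 22.5 − 4.4375 = 18.06.

18.06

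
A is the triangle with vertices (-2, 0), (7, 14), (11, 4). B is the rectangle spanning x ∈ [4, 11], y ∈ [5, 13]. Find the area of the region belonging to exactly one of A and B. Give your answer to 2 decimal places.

57.64

|A| = 73, |B| = 56, |A∩B| = 35.6786.
|A △ B| = |A| + |B| − 2·|A∩B| = 73 + 56 − 71.3571 = 57.64.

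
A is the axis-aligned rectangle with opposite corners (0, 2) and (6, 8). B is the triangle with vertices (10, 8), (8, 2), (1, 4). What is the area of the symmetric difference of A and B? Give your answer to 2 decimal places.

|A| = 36, |B| = 23, |A∩B| = 9.127.
|A △ B| = |A| + |B| − 2·|A∩B| = 36 + 23 − 18.254 = 40.75.

40.75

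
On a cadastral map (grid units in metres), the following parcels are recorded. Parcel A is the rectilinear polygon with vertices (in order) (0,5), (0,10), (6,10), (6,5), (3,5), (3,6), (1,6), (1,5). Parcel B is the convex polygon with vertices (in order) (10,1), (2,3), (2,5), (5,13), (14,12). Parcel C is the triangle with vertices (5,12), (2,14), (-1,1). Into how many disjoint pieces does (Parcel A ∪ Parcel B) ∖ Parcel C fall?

2

(Parcel A ∪ Parcel B) ∖ Parcel C splits into 2 disjoint pieces (area 2.5128, area 98.2807).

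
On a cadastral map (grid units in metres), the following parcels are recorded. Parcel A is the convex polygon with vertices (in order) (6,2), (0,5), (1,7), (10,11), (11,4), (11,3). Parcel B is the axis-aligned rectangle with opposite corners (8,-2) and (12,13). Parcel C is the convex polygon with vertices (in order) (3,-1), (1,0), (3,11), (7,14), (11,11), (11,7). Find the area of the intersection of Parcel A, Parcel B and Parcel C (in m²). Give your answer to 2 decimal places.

The intersection is the polygon with vertices (10.625,6.625), (8,4), (8,10.111), (10,11).
By the shoelace formula its area is 12.67.

12.67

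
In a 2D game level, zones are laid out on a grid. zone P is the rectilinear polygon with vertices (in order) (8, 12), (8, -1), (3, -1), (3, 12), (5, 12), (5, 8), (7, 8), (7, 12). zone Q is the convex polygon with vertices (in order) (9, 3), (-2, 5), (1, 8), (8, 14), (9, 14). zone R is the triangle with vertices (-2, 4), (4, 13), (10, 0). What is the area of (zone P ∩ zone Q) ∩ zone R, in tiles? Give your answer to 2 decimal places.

The region (zone P ∩ zone Q) ∩ zone R is the polygon with vertices (3,4.091), (3,9.714), (4.803,11.26), (5,10.833), (5,8), (6.308,8), (8,4.333), (8,3.182).
By the shoelace formula its area is 23.80.

23.80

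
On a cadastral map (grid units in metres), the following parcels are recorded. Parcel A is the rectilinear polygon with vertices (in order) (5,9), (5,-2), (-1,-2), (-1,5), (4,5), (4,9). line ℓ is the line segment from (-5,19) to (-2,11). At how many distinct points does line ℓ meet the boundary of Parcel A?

The segment lies entirely outside Parcel A and never meets its boundary.

0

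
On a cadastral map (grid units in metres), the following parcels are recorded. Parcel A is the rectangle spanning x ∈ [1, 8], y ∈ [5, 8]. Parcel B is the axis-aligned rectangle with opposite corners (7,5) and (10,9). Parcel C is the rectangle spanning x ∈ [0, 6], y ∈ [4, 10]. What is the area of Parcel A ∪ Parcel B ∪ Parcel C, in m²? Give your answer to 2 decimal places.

By inclusion–exclusion:
Individual areas: |Parcel A| = 21, |Parcel B| = 12, |Parcel C| = 36.
|Parcel A∩Parcel B|: x∈[7,8], y∈[5,8] → 1·3 = 3.
|Parcel A∩Parcel C|: x∈[1,6], y∈[5,8] → 5·3 = 15.
|Parcel B∩Parcel C| = 0 (no overlap).
|Parcel A∩Parcel B∩Parcel C| = 0.
|Parcel A ∪ Parcel B ∪ Parcel C| = 69 − 18 + 0 = 51.00.

51.00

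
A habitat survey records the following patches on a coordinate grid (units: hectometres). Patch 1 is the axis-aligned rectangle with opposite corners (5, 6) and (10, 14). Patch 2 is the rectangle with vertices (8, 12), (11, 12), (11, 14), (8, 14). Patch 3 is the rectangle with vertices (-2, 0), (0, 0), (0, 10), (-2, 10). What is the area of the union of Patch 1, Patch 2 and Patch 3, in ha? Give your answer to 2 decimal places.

62.00

By inclusion–exclusion:
Individual areas: |Patch 1| = 40, |Patch 2| = 6, |Patch 3| = 20.
|Patch 1∩Patch 2|: x∈[8,10], y∈[12,14] → 2·2 = 4.
|Patch 1∩Patch 3| = 0 (no overlap).
|Patch 2∩Patch 3| = 0 (no overlap).
|Patch 1∩Patch 2∩Patch 3| = 0.
|Patch 1 ∪ Patch 2 ∪ Patch 3| = 66 − 4 + 0 = 62.00.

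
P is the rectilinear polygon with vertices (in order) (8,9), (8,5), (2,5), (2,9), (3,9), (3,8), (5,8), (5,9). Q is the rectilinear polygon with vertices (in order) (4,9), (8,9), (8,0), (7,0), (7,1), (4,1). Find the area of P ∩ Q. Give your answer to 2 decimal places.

15.00

The intersection is the polygon with vertices (8,5), (4,5), (4,8), (5,8), (5,9), (8,9).
By the shoelace formula its area is 15.00.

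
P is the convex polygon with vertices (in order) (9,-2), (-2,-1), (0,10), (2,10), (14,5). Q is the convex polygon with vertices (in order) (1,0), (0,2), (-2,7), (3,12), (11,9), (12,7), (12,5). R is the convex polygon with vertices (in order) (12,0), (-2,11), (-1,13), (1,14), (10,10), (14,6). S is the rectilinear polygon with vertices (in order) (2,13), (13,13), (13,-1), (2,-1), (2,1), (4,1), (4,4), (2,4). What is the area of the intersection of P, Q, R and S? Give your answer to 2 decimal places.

29.80

The intersection is the polygon with vertices (12,5.833), (12,5), (7.969,3.167), (2,7.857), (2,10).
By the shoelace formula its area is 29.80.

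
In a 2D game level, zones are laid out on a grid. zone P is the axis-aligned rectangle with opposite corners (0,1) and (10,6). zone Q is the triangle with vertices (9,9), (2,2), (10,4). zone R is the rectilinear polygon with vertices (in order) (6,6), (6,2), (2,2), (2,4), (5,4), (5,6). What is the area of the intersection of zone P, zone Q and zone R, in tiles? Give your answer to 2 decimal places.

5.50

The intersection is the polygon with vertices (2,2), (4,4), (5,4), (5,5), (6,6), (6,3).
By the shoelace formula its area is 5.50.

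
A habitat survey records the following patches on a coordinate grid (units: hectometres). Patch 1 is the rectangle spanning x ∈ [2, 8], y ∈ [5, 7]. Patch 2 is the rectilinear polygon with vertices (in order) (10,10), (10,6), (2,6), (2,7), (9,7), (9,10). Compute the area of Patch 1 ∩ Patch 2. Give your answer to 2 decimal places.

6.00

The intersection is the polygon with vertices (8,6), (2,6), (2,7), (8,7).
By the shoelace formula its area is 6.00.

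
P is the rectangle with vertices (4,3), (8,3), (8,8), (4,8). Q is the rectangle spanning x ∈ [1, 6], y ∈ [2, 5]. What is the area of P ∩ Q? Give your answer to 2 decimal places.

4.00

|P∩Q|: x∈[4,6], y∈[3,5] → 2·2 = 4.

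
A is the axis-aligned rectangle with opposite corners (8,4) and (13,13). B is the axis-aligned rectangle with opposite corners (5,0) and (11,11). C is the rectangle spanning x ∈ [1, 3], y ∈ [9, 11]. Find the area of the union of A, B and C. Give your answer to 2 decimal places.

94.00

By inclusion–exclusion:
Individual areas: |A| = 45, |B| = 66, |C| = 4.
|A∩B|: x∈[8,11], y∈[4,11] → 3·7 = 21.
|A∩C| = 0 (no overlap).
|B∩C| = 0 (no overlap).
|A∩B∩C| = 0.
|A ∪ B ∪ C| = 115 − 21 + 0 = 94.00.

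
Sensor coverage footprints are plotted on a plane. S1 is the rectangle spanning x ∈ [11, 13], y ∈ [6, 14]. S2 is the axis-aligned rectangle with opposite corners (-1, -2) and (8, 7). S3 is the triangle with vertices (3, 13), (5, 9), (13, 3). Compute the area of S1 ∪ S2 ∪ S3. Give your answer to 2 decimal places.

By inclusion–exclusion:
Individual areas: |S1| = 16, |S2| = 81, |S3| = 10.
|S1∩S2| = 0 (no overlap).
|S1∩S3| = 0.
|S2∩S3| = 0.0417.
|S1∩S2∩S3| = 0.
|S1 ∪ S2 ∪ S3| = 107 − 0.0417 + 0 = 106.96.

106.96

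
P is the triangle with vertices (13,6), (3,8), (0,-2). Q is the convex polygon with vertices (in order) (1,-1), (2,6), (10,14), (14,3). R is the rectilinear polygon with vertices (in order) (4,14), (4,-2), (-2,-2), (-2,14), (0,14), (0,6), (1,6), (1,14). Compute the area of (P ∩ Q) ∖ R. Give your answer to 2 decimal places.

|P ∩ Q| = 50.0243.
|(P ∩ Q) ∩ R| = 17.0042.
|(P ∩ Q) ∖ R| = 50.0243 − 17.0042 = 33.02.

33.02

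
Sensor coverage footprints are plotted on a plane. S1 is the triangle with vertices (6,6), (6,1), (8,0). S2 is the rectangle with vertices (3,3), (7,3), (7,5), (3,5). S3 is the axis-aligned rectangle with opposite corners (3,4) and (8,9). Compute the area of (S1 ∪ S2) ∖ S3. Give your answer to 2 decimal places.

7.50

|S1 ∪ S2| = 11.6667.
|(S1 ∪ S2) ∩ S3| = 4.1667.
|(S1 ∪ S2) ∖ S3| = 11.6667 − 4.1667 = 7.50.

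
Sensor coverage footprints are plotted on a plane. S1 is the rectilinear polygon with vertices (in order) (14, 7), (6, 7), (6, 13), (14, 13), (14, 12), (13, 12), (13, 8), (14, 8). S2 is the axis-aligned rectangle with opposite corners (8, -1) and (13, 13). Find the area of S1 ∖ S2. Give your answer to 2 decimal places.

|S1| = 44, |S1∩S2| = 30.
|S1 ∖ S2| = |S1| − |S1∩S2| = 44 − 30 = 14.00.

14.00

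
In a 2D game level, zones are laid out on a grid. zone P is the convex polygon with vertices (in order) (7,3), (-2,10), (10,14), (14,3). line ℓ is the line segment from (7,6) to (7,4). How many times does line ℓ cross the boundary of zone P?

0

The segment lies entirely inside zone P and never meets its boundary.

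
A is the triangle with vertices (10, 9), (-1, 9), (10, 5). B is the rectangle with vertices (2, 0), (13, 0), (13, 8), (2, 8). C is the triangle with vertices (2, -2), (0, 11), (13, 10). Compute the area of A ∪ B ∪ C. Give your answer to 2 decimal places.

127.83

By inclusion–exclusion:
Individual areas: |A| = 22, |B| = 88, |C| = 83.5.
|A∩B| = 12.3636.
|A∩C| = 20.6451.
|B∩C| = 44.
|A∩B∩C| = 11.3381.
|A ∪ B ∪ C| = 193.5 − 77.0087 + 11.3381 = 127.83.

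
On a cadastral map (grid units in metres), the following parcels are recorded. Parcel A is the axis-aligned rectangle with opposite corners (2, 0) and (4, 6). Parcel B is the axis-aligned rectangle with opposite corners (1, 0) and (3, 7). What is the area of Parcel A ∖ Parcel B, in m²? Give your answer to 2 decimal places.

|Parcel A∩Parcel B|: x∈[2,3], y∈[0,6] → 1·6 = 6.
|Parcel A| = 12.
|Parcel A ∖ Parcel B| = |Parcel A| − |Parcel A∩Parcel B| = 12 − 6 = 6.00.

6.00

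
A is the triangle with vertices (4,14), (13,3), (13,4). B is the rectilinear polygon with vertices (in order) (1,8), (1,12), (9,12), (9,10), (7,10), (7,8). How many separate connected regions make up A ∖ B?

2

A ∖ B splits into 2 disjoint pieces (area 0.1636, area 3.8455).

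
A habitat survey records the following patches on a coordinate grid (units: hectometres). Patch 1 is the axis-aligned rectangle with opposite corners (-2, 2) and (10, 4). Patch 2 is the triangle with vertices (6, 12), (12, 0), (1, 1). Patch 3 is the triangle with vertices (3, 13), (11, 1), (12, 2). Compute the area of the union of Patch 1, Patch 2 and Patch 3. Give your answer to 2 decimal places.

73.36

By inclusion–exclusion:
Individual areas: |Patch 1| = 24, |Patch 2| = 63, |Patch 3| = 10.
|Patch 1∩Patch 2| = 16.1818.
|Patch 1∩Patch 3| = 0.75.
|Patch 2∩Patch 3| = 7.4617.
|Patch 1∩Patch 2∩Patch 3| = 0.75.
|Patch 1 ∪ Patch 2 ∪ Patch 3| = 97 − 24.3935 + 0.75 = 73.36.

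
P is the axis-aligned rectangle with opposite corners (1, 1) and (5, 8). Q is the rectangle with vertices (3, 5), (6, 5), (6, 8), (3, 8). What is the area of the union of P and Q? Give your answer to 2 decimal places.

31.00

By inclusion–exclusion:
Individual areas: |P| = 28, |Q| = 9.
|P∩Q|: x∈[3,5], y∈[5,8] → 2·3 = 6.
|P ∪ Q| = 37 − 6 = 31.00.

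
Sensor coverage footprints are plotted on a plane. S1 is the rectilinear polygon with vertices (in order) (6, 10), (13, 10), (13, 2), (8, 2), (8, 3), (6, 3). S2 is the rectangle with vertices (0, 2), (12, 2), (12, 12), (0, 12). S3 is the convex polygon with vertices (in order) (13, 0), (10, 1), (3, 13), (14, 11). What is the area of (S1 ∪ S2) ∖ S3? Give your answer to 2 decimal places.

|S1 ∪ S2| = 128.
|(S1 ∪ S2) ∩ S3| = 61.8864.
|(S1 ∪ S2) ∖ S3| = 128 − 61.8864 = 66.11.

66.11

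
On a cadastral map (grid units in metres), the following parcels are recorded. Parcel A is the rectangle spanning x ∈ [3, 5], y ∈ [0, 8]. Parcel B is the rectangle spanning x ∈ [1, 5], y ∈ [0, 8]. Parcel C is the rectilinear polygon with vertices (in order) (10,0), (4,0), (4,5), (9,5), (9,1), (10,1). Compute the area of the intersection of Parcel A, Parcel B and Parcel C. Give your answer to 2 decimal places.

The intersection is the polygon with vertices (4,0), (4,5), (5,5), (5,0).
By the shoelace formula its area is 5.00.

5.00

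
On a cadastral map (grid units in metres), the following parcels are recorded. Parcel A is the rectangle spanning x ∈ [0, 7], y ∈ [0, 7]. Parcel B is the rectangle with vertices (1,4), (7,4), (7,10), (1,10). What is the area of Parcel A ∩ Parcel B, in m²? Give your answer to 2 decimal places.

18.00

|Parcel A∩Parcel B|: x∈[1,7], y∈[4,7] → 6·3 = 18.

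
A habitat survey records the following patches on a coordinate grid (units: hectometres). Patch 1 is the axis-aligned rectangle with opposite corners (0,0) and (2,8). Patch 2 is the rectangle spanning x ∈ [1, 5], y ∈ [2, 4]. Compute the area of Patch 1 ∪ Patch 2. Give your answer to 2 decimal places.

22.00

By inclusion–exclusion:
Individual areas: |Patch 1| = 16, |Patch 2| = 8.
|Patch 1∩Patch 2|: x∈[1,2], y∈[2,4] → 1·2 = 2.
|Patch 1 ∪ Patch 2| = 24 − 2 = 22.00.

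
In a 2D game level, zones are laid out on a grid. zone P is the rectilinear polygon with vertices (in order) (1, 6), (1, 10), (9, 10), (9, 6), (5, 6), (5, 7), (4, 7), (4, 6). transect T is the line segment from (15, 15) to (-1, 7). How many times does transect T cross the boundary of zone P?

2

The segment meets the boundary at (1,8), (5,10).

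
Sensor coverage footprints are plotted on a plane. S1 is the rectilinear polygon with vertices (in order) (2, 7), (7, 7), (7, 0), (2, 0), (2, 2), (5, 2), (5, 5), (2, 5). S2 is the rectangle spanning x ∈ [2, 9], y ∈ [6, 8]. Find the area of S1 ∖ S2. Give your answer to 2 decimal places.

21.00

|S1| = 26, |S1∩S2| = 5.
|S1 ∖ S2| = |S1| − |S1∩S2| = 26 − 5 = 21.00.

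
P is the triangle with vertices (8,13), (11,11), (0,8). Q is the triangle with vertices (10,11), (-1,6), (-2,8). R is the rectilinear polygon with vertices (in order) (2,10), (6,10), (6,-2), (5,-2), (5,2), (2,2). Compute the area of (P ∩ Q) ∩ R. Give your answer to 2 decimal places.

The region (P ∩ Q) ∩ R is the polygon with vertices (6,10), (6,10), (6,9.636), (2,8.546), (2,9).
By the shoelace formula its area is 1.64.

1.64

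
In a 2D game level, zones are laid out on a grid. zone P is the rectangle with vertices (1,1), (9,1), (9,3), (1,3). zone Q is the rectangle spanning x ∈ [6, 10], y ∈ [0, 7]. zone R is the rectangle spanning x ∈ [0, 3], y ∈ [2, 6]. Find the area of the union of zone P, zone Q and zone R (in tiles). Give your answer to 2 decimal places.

By inclusion–exclusion:
Individual areas: |zone P| = 16, |zone Q| = 28, |zone R| = 12.
|zone P∩zone Q|: x∈[6,9], y∈[1,3] → 3·2 = 6.
|zone P∩zone R|: x∈[1,3], y∈[2,3] → 2·1 = 2.
|zone Q∩zone R| = 0 (no overlap).
|zone P∩zone Q∩zone R| = 0.
|zone P ∪ zone Q ∪ zone R| = 56 − 8 + 0 = 48.00.

48.00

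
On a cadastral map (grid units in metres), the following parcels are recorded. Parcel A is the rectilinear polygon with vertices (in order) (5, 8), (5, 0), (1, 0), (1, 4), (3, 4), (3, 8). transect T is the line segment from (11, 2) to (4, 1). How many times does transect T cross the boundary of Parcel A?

1

The segment meets the boundary at (5,1.143).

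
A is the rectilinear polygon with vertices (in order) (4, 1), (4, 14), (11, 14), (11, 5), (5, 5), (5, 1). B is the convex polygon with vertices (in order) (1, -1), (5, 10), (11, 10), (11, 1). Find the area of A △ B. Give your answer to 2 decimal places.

|A| = 67, |B| = 78, |A∩B| = 37.625.
|A △ B| = |A| + |B| − 2·|A∩B| = 67 + 78 − 75.25 = 69.75.

69.75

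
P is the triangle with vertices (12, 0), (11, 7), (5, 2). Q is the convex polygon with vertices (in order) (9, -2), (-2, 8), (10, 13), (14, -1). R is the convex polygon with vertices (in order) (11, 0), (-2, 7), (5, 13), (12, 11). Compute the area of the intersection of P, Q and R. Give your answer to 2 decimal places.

19.06

The intersection is the polygon with vertices (11,7), (11.389,4.278), (11.025,0.279), (9.87,0.609), (5.897,2.748).
By the shoelace formula its area is 19.06.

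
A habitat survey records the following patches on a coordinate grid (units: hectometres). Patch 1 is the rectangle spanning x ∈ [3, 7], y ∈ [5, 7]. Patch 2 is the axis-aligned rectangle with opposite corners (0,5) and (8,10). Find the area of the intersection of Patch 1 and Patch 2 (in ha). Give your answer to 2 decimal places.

|Patch 1∩Patch 2|: x∈[3,7], y∈[5,7] → 4·2 = 8.

8.00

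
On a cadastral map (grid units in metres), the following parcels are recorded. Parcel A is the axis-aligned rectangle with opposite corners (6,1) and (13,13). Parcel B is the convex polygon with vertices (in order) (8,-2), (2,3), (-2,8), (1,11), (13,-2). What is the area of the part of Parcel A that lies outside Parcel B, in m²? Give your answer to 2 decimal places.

74.30

|Parcel A| = 84, |Parcel A∩Parcel B| = 9.6955.
|Parcel A ∖ Parcel B| = |Parcel A| − |Parcel A∩Parcel B| = 84 − 9.6955 = 74.30.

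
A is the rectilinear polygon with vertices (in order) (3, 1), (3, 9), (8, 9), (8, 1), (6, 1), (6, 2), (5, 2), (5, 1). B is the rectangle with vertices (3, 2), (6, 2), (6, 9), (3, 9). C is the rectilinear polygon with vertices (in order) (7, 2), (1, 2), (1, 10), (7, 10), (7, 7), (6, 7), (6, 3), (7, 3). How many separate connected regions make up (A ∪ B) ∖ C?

(A ∪ B) ∖ C splits into 2 disjoint pieces (area 13, area 2).

2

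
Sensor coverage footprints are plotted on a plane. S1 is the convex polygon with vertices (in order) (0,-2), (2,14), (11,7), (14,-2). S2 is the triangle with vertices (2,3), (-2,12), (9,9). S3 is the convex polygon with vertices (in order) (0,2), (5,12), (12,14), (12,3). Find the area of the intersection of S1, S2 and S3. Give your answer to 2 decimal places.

23.30

The intersection is the polygon with vertices (8.12,9.24), (8.728,8.767), (2,3), (1.294,4.588), (4.16,10.32).
By the shoelace formula its area is 23.30.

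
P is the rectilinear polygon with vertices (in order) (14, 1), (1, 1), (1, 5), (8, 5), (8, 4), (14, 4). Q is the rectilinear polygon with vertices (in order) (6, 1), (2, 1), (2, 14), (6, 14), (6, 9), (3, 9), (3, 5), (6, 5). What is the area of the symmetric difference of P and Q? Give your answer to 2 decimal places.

|P| = 46, |Q| = 40, |P∩Q| = 16.
|P △ Q| = |P| + |Q| − 2·|P∩Q| = 46 + 40 − 32 = 54.00.

54.00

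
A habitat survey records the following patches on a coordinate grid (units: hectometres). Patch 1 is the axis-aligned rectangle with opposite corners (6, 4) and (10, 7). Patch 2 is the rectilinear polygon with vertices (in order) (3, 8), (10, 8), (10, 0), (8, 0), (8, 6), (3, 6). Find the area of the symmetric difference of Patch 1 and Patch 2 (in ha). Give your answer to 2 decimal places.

|Patch 1| = 12, |Patch 2| = 26, |Patch 1∩Patch 2| = 8.
|Patch 1 △ Patch 2| = |Patch 1| + |Patch 2| − 2·|Patch 1∩Patch 2| = 12 + 26 − 16 = 22.00.

22.00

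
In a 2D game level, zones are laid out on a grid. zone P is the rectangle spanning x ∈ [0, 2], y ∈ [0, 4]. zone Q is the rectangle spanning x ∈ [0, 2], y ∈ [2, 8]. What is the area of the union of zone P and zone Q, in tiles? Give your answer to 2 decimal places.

16.00

By inclusion–exclusion:
Individual areas: |zone P| = 8, |zone Q| = 12.
|zone P∩zone Q|: x∈[0,2], y∈[2,4] → 2·2 = 4.
|zone P ∪ zone Q| = 20 − 4 = 16.00.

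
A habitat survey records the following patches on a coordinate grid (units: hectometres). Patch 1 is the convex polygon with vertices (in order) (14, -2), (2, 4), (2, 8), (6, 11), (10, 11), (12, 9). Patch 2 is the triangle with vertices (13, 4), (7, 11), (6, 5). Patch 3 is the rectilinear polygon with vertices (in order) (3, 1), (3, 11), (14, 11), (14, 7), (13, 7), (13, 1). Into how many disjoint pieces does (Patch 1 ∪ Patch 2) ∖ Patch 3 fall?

2

(Patch 1 ∪ Patch 2) ∖ Patch 3 splits into 2 disjoint pieces (area 4.625, area 8.75).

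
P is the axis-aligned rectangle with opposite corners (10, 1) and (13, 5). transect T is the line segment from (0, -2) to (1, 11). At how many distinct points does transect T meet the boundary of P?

The segment lies entirely outside P and never meets its boundary.

0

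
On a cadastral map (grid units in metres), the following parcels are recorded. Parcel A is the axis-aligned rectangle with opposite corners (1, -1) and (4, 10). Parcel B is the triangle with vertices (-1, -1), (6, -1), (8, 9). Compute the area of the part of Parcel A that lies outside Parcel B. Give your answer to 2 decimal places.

21.33

|Parcel A| = 33, |Parcel A∩Parcel B| = 11.6667.
|Parcel A ∖ Parcel B| = |Parcel A| − |Parcel A∩Parcel B| = 33 − 11.6667 = 21.33.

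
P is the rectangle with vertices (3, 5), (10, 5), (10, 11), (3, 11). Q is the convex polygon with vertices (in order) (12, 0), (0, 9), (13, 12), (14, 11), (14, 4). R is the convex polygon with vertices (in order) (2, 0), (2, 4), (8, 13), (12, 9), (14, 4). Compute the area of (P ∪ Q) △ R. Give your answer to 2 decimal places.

|P ∪ Q| = 95.7468.
|(P ∪ Q) ∩ R| = 59.2885.
|(P ∪ Q) △ R| = 95.7468 + 84 − 118.5769 = 61.17.

61.17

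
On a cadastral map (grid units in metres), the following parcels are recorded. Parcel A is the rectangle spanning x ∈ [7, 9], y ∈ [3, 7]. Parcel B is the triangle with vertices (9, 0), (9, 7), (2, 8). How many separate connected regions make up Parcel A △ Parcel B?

1

Parcel A △ Parcel B is a single connected region.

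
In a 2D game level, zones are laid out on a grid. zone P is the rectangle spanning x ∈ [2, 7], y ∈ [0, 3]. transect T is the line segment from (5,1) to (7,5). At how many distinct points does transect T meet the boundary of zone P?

1

The segment meets the boundary at (6,3).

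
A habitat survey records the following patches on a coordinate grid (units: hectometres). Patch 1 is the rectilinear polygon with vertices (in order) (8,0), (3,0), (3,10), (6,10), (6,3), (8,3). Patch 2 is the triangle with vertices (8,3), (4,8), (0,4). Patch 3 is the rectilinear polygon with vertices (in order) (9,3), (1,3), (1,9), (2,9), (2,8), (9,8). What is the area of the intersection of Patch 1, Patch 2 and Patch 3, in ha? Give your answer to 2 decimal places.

10.69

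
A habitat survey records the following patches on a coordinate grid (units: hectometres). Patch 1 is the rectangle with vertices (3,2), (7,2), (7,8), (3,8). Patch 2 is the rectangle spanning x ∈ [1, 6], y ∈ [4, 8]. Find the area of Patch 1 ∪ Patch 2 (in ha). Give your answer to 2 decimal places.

32.00

By inclusion–exclusion:
Individual areas: |Patch 1| = 24, |Patch 2| = 20.
|Patch 1∩Patch 2|: x∈[3,6], y∈[4,8] → 3·4 = 12.
|Patch 1 ∪ Patch 2| = 44 − 12 = 32.00.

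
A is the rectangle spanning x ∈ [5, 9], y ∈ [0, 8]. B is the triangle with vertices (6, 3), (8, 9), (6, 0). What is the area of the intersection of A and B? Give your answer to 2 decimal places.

The intersection is the polygon with vertices (7.778,8), (6,0), (6,3), (7.667,8).
By the shoelace formula its area is 2.94.

2.94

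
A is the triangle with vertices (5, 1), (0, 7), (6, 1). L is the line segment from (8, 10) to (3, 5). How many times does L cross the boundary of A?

0

The segment lies entirely outside A and never meets its boundary.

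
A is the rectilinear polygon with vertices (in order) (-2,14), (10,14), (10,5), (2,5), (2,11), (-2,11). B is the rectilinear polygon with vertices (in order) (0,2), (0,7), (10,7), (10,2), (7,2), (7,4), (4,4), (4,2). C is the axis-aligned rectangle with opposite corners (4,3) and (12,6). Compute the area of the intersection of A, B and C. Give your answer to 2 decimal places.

6.00

The intersection is the polygon with vertices (4,5), (4,6), (10,6), (10,5).
By the shoelace formula its area is 6.00.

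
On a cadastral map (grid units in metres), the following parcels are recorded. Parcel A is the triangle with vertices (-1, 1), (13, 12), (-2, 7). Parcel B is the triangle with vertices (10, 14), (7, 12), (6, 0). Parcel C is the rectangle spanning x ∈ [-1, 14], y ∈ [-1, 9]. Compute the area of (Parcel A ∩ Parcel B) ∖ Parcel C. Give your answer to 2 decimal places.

|Parcel A ∩ Parcel B| = 4.8505.
|(Parcel A ∩ Parcel B) ∩ Parcel C| = 2.2973.
|(Parcel A ∩ Parcel B) ∖ Parcel C| = 4.8505 − 2.2973 = 2.55.

2.55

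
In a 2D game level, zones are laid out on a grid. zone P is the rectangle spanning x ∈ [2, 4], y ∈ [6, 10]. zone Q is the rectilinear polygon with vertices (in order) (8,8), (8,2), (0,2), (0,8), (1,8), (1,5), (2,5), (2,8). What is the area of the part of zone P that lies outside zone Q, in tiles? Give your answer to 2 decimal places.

|zone P| = 8, |zone P∩zone Q| = 4.
|zone P ∖ zone Q| = |zone P| − |zone P∩zone Q| = 8 − 4 = 4.00.

4.00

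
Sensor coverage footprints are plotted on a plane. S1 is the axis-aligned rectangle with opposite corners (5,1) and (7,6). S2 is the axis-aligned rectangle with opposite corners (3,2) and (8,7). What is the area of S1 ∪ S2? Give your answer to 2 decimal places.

27.00

By inclusion–exclusion:
Individual areas: |S1| = 10, |S2| = 25.
|S1∩S2|: x∈[5,7], y∈[2,6] → 2·4 = 8.
|S1 ∪ S2| = 35 − 8 = 27.00.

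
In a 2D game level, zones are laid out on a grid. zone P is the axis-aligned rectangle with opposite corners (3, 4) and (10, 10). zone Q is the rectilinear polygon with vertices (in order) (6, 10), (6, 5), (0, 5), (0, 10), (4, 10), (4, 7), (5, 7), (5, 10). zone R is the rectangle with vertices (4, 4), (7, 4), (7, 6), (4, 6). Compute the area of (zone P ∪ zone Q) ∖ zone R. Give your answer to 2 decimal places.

51.00

|zone P ∪ zone Q| = 57.
|(zone P ∪ zone Q) ∩ zone R| = 6.
|(zone P ∪ zone Q) ∖ zone R| = 57 − 6 = 51.00.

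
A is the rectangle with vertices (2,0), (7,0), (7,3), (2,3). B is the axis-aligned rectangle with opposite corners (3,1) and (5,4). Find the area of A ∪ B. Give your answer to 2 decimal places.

17.00

By inclusion–exclusion:
Individual areas: |A| = 15, |B| = 6.
|A∩B|: x∈[3,5], y∈[1,3] → 2·2 = 4.
|A ∪ B| = 21 − 4 = 17.00.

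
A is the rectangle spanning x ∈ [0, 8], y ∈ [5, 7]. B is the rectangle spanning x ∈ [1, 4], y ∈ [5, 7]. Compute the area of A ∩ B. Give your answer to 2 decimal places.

|A∩B|: x∈[1,4], y∈[5,7] → 3·2 = 6.

6.00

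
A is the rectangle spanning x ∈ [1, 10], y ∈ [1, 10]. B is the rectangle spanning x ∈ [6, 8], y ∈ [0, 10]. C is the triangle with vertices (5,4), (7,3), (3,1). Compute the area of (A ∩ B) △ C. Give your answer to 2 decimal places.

|A ∩ B| = 18.
|(A ∩ B) ∩ C| = 0.5.
|(A ∩ B) △ C| = 18 + 4 − 1 = 21.00.

21.00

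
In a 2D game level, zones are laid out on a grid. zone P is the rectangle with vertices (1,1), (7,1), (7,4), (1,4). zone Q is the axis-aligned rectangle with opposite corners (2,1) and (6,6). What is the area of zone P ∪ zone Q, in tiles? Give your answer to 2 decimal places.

By inclusion–exclusion:
Individual areas: |zone P| = 18, |zone Q| = 20.
|zone P∩zone Q|: x∈[2,6], y∈[1,4] → 4·3 = 12.
|zone P ∪ zone Q| = 38 − 12 = 26.00.

26.00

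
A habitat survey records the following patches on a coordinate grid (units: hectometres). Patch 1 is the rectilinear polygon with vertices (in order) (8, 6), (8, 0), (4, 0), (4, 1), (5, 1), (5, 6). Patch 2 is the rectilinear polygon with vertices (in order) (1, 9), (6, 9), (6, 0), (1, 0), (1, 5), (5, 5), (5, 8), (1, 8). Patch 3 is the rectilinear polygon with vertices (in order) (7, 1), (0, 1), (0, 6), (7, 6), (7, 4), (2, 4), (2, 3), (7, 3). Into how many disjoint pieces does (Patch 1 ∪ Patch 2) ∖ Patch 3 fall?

(Patch 1 ∪ Patch 2) ∖ Patch 3 splits into 2 disjoint pieces (area 17, area 7).

2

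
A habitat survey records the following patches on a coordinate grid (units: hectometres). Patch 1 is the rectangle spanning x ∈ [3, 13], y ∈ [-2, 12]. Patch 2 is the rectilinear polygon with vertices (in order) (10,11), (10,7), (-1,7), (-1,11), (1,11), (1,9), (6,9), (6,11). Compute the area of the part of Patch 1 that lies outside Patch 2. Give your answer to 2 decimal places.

118.00

|Patch 1| = 140, |Patch 1∩Patch 2| = 22.
|Patch 1 ∖ Patch 2| = |Patch 1| − |Patch 1∩Patch 2| = 140 − 22 = 118.00.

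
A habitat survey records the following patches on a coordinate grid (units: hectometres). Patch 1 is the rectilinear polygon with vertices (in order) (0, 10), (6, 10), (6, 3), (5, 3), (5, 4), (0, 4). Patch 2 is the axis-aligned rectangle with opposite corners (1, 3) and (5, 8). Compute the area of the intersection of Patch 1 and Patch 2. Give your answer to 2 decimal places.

16.00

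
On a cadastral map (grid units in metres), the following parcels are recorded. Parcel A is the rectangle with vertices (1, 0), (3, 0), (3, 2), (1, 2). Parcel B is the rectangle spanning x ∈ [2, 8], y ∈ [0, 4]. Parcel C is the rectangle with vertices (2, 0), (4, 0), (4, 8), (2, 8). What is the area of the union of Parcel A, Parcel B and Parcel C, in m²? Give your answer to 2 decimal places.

By inclusion–exclusion:
Individual areas: |Parcel A| = 4, |Parcel B| = 24, |Parcel C| = 16.
|Parcel A∩Parcel B|: x∈[2,3], y∈[0,2] → 1·2 = 2.
|Parcel A∩Parcel C|: x∈[2,3], y∈[0,2] → 1·2 = 2.
|Parcel B∩Parcel C|: x∈[2,4], y∈[0,4] → 2·4 = 8.
|Parcel A∩Parcel B∩Parcel C| = 2.
|Parcel A ∪ Parcel B ∪ Parcel C| = 44 − 12 + 2 = 34.00.

34.00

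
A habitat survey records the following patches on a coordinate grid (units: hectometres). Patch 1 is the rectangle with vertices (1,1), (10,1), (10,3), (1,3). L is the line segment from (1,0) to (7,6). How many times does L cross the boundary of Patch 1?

The segment meets the boundary at (4,3), (2,1).

2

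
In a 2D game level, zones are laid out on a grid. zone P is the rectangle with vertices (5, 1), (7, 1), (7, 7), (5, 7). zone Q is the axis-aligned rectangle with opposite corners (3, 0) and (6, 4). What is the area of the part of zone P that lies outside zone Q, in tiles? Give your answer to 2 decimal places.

9.00

|zone P∩zone Q|: x∈[5,6], y∈[1,4] → 1·3 = 3.
|zone P| = 12.
|zone P ∖ zone Q| = |zone P| − |zone P∩zone Q| = 12 − 3 = 9.00.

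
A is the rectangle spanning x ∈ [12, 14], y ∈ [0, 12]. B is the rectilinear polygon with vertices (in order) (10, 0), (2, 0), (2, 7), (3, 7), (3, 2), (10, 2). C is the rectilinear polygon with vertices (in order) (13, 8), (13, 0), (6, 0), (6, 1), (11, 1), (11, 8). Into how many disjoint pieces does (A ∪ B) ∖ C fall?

2

(A ∪ B) ∖ C splits into 2 disjoint pieces (area 16, area 17).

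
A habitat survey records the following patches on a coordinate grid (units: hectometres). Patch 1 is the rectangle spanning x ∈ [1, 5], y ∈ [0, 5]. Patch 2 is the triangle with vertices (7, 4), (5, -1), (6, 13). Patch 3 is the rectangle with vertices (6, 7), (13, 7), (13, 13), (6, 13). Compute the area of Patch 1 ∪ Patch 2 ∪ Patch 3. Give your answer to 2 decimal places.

By inclusion–exclusion:
Individual areas: |Patch 1| = 20, |Patch 2| = 11.5, |Patch 3| = 42.
|Patch 1∩Patch 2| = 0.
|Patch 1∩Patch 3| = 0 (no overlap).
|Patch 2∩Patch 3| = 2.
|Patch 1∩Patch 2∩Patch 3| = 0.
|Patch 1 ∪ Patch 2 ∪ Patch 3| = 73.5 − 2 + 0 = 71.50.

71.50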